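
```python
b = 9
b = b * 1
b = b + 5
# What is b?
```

Trace:
`b = 9` → b = 9
`b = b * 1` → b = 9
`b = b + 5` → b = 14
So b = 14

Answer: 14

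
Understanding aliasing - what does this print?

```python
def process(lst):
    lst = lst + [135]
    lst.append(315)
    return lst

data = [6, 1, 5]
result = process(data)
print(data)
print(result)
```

Key concept: rebinding parameter vs mutation.
Step by step:
`data = [6, 1, 5]` → data = [6, 1, 5]
`result = process(data)` → result = [6, 1, 5, 135, 315]
`print(data)` → prints [6, 1, 5]
`print(result)` → prints [6, 1, 5, 135, 315]

Answer:
[6, 1, 5]
[6, 1, 5, 135, 315]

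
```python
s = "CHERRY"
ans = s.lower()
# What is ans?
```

Trace:
`s = "CHERRY"` → s = 'CHERRY'
`ans = s.lower()` → ans = 'cherry'
So ans = 'cherry'

Answer: 'cherry'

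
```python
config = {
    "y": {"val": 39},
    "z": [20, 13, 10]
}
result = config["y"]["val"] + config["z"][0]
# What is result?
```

Trace:
`config = { ...` → config = {'y': {'val': 39}, 'z': [20, 13, 10]}
`result = config["y"]["val"] + config["z"][0]` → result = 59
So result = 59

Answer: 59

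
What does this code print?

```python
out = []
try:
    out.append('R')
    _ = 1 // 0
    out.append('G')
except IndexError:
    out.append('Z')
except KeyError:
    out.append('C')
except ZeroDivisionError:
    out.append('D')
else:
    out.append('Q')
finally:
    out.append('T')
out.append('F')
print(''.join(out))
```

Execution trace: 'R' (try body) → 'D' (except ZeroDivisionError) → 'T' (finally) → 'F' (after the try/except). Output: RDTF

Answer: RDTF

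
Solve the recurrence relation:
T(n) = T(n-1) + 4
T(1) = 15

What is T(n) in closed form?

Unrolling: T(n) = T(1) + 4·(n-1) = 15 + 4(n-1) = 4n + 11.

Answer: T(n) = 4n + 11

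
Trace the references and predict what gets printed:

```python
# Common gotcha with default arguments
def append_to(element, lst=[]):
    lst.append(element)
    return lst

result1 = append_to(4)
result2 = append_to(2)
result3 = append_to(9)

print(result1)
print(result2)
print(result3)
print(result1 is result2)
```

Key concept: mutable default argument gotcha.
Step by step:
`result1 = append_to(4)` → result1 = [4]
`result2 = append_to(2)` → result1 = [4, 2] (same object as result2); result2 = [4, 2] (same object as result1)
`result3 = append_to(9)` → result1 = [4, 2, 9] (same object as result2, result3); result2 = [4, 2, 9] (same object as result1, result3); result3 = [4, 2, 9] (same object as result1, result2)
`print(result1)` → prints [4, 2, 9]
`print(result2)` → prints [4, 2, 9]
`print(result3)` → prints [4, 2, 9]
`print(result1 is result2)` → prints True

Answer:
[4, 2, 9]
[4, 2, 9]
[4, 2, 9]
True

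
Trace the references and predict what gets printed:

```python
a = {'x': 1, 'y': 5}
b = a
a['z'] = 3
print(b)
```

Key concept: dict aliasing.
Step by step:
`a = {'x': 1, 'y': 5}` → a = {'x': 1, 'y': 5}
`b = a` → b = {'x': 1, 'y': 5} (same object as a)
`a['z'] = 3` → a = {'x': 1, 'y': 5, 'z': 3} (same object as b); b = {'x': 1, 'y': 5, 'z': 3} (same object as a)
`print(b)` → prints {'x': 1, 'y': 5, 'z': 3}

Answer: {'x': 1, 'y': 5, 'z': 3}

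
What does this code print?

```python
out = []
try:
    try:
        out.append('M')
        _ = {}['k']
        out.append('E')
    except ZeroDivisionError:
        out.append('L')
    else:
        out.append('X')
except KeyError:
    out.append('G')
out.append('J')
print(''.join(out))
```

Execution trace: 'M' (try body) → 'G' (outer except KeyError) → 'J' (after the try/except). Output: MGJ

Answer: MGJ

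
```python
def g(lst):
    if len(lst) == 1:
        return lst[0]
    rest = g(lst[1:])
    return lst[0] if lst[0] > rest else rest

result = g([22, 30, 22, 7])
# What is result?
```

Recursive max over [22, 30, 22, 7] = 30

Answer: 30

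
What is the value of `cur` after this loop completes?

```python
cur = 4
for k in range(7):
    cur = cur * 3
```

Multiply by 3, 7 times: 4 * 3^7 = 8748
`cur` takes the values: 4 → 12 → 36 → 108 → 324 → 972 → 2916 → 8748

Answer: 8748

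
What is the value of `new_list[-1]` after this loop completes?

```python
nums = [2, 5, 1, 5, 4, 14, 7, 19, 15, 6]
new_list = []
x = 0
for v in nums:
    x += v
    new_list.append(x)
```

Cumulative sum ends at 78
`new_list` takes the values: [] → [2] → [2, 7] → [2, 7, 8] → [2, 7, 8, 13] → [2, 7, 8, 13, 17] → [2, 7, 8, 13, 17, 31] → [2, 7, 8, 13, 17, 31, 38] → [2, 7, 8, 13, 17, 31, 38, 57] → [2, 7, 8, 13, 17, 31, 38, 57, 72] → [2, 7, 8, 13, 17, 31, 38, 57, 72, 78]
So `new_list[-1]` = 78

Answer: 78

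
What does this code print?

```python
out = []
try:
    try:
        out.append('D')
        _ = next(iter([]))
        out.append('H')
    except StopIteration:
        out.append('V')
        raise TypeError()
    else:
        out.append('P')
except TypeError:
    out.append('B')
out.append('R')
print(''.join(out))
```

Execution trace: 'D' (inner try body) → 'V' (inner except StopIteration) → 'B' (outer except TypeError) → 'R' (after the try/except). Output: DVBR

Answer: DVBR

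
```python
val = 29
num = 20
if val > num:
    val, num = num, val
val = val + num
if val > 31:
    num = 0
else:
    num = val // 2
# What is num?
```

Trace:
`val = 29` → val = 29
`num = 20` → num = 20
`if val > num: ...` → val > num is True → val = 20; num = 29
`val = val + num` → val = 49
`if val > 31: ...` → val > 31 is True → num = 0
So num = 0

Answer: 0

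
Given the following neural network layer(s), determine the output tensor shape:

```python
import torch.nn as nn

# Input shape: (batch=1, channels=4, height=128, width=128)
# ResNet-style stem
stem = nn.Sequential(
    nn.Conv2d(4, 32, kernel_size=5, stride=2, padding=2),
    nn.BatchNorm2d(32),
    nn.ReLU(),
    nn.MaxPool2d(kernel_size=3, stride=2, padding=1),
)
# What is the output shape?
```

Input: (1, 4, 128, 128) -> after Conv2d 5x5 stride=2: (1, 32, 64, 64) -> Output: (1, 32, 32, 32)

Answer: (1, 32, 32, 32)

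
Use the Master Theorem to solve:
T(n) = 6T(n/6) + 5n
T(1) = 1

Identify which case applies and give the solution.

a=6, b=6, f(n)=5n. log_6(6) = 1. Since c=1 = 1, Case 2 applies: T(n) = Θ(n^log_b(a) · log n) = O(n log n).

Answer: O(n log n) - Case 2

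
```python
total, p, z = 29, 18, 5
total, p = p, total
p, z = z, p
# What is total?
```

Trace:
`total, p, z = 29, 18, 5` → total = 29; p = 18; z = 5
`total, p = p, total` → total = 18; p = 29
`p, z = z, p` → p = 5; z = 29
So total = 18

Answer: 18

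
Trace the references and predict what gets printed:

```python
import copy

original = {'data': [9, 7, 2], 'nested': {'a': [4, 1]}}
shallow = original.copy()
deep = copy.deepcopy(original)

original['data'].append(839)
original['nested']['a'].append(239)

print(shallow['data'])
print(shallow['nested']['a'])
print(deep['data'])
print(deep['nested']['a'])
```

Key concept: comparing shallow vs deep copy.
Step by step:
`original = {'data': [9, 7, 2], 'nested': {'a': [4, 1]}}` → original = {'data': [9, 7, 2], 'nested': {'a': [4, 1]}}
`shallow = original.copy()` → shallow = {'data': [9, 7, 2], 'nested': {'a': [4, 1]}}
`deep = copy.deepcopy(original)` → deep = {'data': [9, 7, 2], 'nested': {'a': [4, 1]}}
`original['data'].append(839)` → original = {'data': [9, 7, 2, 839], 'nested': {'a': [4, 1]}}; shallow = {'data': [9, 7, 2, 839], 'nested': {'a': [4, 1]}}
`original['nested']['a'].append(239)` → original = {'data': [9, 7, 2, 839], 'nested': {'a': [4, 1, 239]}}; shallow = {'data': [9, 7, 2, 839], 'nested': {'a': [4, 1, 239]}}
`print(shallow['data'])` → prints [9, 7, 2, 839]
`print(shallow['nested']['a'])` → prints [4, 1, 239]
`print(deep['data'])` → prints [9, 7, 2]
`print(deep['nested']['a'])` → prints [4, 1]

Answer:
[9, 7, 2, 839]
[4, 1, 239]
[9, 7, 2]
[4, 1]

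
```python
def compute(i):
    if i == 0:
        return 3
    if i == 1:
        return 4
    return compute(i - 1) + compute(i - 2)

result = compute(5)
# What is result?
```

Build up from base cases: compute(0)=3, compute(1)=4, compute(2)=7, compute(3)=11, compute(4)=18, compute(5)=29

Answer: 29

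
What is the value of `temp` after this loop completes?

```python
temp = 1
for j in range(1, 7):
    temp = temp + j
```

Start at 1, add 1 through 6
`temp` takes the values: 1 → 2 → 4 → 7 → 11 → 16 → 22

Answer: 22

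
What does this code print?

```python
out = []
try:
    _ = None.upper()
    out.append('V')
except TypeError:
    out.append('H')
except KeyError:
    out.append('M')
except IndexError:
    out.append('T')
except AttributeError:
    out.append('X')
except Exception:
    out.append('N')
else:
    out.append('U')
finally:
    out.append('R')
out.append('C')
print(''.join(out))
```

Execution trace: 'X' (except AttributeError) → 'R' (finally) → 'C' (after the try/except). Output: XRC

Answer: XRC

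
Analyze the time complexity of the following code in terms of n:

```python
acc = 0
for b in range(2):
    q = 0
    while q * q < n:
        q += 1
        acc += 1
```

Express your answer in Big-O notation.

Each loop level contributes: 1 × √n. Multiplying the contributions gives O(√n).

Answer: O(√n)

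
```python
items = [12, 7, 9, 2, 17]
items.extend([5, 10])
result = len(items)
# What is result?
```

Trace:
`items = [12, 7, 9, 2, 17]` → items = [12, 7, 9, 2, 17]
`items.extend([5, 10])` → items = [12, 7, 9, 2, 17, 5, 10]
`result = len(items)` → result = 7
So result = 7

Answer: 7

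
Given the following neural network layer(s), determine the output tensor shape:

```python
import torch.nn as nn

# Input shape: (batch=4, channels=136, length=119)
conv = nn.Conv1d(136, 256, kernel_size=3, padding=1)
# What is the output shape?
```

Input: (4, 136, 119) -> Output: (4, 256, 119)

Answer: (4, 256, 119)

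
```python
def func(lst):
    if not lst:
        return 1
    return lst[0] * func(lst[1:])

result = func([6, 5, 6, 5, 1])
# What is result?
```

Product over [6, 5, 6, 5, 1] = 6 * 5 * 6 * 5 * 1 = 900

Answer: 900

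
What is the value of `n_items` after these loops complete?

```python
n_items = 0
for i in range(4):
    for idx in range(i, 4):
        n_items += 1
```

Upper triangle: 4 + 3 + ... + 1
`n_items` takes the values: 0 → 1 → 2 → 3 → 4 → 5 → 6 → 7 → 8 → 9 → 10

Answer: 10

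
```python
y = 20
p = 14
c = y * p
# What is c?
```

Trace:
`y = 20` → y = 20
`p = 14` → p = 14
`c = y * p` → c = 280
So c = 280

Answer: 280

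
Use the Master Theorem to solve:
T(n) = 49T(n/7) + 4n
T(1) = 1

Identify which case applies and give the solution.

a=49, b=7, f(n)=4n. log_7(49) = 2. Since c=1 < 2, Case 1 applies: T(n) = Θ(n^log_b(a)) = O(n^2).

Answer: O(n^2) - Case 1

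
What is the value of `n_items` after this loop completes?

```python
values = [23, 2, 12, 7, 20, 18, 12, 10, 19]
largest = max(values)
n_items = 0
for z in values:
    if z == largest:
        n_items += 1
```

Count of max value 23 in [23, 2, 12, 7, 20, 18, 12, 10, 19]
`n_items` takes the values: 0 → 1

Answer: 1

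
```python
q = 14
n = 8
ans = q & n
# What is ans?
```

Trace:
`q = 14` → q = 14
`n = 8` → n = 8
`ans = q & n` → ans = 8
So ans = 8

Answer: 8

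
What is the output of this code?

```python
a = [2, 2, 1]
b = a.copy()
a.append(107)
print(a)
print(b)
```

Key concept: list.copy() creates independent copy.
Step by step:
`a = [2, 2, 1]` → a = [2, 2, 1]
`b = a.copy()` → b = [2, 2, 1]
`a.append(107)` → a = [2, 2, 1, 107]
`print(a)` → prints [2, 2, 1, 107]
`print(b)` → prints [2, 2, 1]

Answer:
[2, 2, 1, 107]
[2, 2, 1]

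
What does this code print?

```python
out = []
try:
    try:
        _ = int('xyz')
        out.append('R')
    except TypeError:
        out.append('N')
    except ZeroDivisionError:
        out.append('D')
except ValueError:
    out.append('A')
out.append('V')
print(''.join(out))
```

Execution trace: 'A' (outer except ValueError) → 'V' (after the try/except). Output: AV

Answer: AV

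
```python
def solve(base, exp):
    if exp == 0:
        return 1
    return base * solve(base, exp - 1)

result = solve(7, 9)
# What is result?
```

solve(7, 9) = 7 * 7 * 7 * 7 * 7 * 7 * 7 * 7 * 7 = 40353607

Answer: 40353607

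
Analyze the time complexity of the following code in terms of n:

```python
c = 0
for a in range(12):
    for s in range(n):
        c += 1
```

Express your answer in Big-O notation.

Each loop level contributes: 1 × n. Multiplying the contributions gives O(n).

Answer: O(n)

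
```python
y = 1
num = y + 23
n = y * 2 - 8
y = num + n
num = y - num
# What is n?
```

Trace:
`y = 1` → y = 1
`num = y + 23` → num = 24
`n = y * 2 - 8` → n = -6
`y = num + n` → y = 18
`num = y - num` → num = -6
So n = -6

Answer: -6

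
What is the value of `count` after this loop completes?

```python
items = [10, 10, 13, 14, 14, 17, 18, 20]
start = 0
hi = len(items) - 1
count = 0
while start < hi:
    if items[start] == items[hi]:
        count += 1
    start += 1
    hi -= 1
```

Count matching pairs from ends
`count` takes the values: 0 → 1

Answer: 1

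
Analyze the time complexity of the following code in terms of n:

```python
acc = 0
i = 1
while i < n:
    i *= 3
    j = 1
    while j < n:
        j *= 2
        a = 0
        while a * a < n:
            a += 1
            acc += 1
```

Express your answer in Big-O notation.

Each loop level contributes: log n × log n × √n. Multiplying the contributions gives O(√n log² n).

Answer: O(√n log² n)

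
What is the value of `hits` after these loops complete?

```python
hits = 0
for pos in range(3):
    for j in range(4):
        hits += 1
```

3 * 4 = 12
`hits` takes the values: 0 → 1 → 2 → 3 → 4 → 5 → 6 → 7 → 8 → 9 → 10 → 11 → 12

Answer: 12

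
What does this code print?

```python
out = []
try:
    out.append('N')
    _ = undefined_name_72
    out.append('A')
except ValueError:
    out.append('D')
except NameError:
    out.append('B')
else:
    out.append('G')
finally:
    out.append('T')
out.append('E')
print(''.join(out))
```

Execution trace: 'N' (try body) → 'B' (except NameError) → 'T' (finally) → 'E' (after the try/except). Output: NBTE

Answer: NBTE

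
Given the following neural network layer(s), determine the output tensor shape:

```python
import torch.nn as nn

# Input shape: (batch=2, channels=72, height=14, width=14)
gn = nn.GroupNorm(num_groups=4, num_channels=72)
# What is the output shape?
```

Input: (2, 72, 14, 14) -> Output: (2, 72, 14, 14)

Answer: (2, 72, 14, 14)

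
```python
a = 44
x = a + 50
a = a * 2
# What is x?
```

Trace:
`a = 44` → a = 44
`x = a + 50` → x = 94
`a = a * 2` → a = 88
So x = 94

Answer: 94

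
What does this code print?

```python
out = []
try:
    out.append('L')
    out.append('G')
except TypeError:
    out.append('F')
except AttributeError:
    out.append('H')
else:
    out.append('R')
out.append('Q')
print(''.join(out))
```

Execution trace: 'L' (try body) → 'G' (try body, no exception) → 'R' (else) → 'Q' (after the try/except). Output: LGRQ

Answer: LGRQ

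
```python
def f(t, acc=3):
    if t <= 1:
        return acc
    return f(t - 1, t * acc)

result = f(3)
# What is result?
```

Accumulator trace (n, acc): (3, 3) -> (2, 9) -> (1, 18) -> return 18

Answer: 18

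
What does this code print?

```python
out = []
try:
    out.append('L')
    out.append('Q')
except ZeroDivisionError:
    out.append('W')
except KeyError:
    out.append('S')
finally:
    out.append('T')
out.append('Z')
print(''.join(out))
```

Execution trace: 'L' (try body) → 'Q' (try body, no exception) → 'T' (finally) → 'Z' (after the try/except). Output: LQTZ

Answer: LQTZ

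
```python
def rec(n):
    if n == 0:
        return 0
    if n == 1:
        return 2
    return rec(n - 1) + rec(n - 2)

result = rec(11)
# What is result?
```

Build up from base cases: rec(0)=0, rec(1)=2, rec(2)=2, rec(3)=4, rec(4)=6, rec(5)=10, rec(6)=16, ..., rec(11)=178

Answer: 178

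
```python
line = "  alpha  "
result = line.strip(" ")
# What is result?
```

Trace:
`line = "  alpha  "` → line = '  alpha  '
`result = line.strip(" ")` → result = 'alpha'
So result = 'alpha'

Answer: 'alpha'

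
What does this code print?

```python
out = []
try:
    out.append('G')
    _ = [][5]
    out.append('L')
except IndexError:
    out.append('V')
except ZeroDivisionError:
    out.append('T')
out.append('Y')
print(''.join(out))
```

Execution trace: 'G' (try body) → 'V' (except IndexError) → 'Y' (after the try/except). Output: GVY

Answer: GVY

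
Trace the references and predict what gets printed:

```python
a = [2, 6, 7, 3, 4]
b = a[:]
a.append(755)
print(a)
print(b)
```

Key concept: slice [:] creates copy.
Step by step:
`a = [2, 6, 7, 3, 4]` → a = [2, 6, 7, 3, 4]
`b = a[:]` → b = [2, 6, 7, 3, 4]
`a.append(755)` → a = [2, 6, 7, 3, 4, 755]
`print(a)` → prints [2, 6, 7, 3, 4, 755]
`print(b)` → prints [2, 6, 7, 3, 4]

Answer:
[2, 6, 7, 3, 4, 755]
[2, 6, 7, 3, 4]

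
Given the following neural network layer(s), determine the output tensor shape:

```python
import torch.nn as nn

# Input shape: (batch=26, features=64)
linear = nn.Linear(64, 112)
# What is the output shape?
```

Input: (26, 64) -> Output: (26, 112)

Answer: (26, 112)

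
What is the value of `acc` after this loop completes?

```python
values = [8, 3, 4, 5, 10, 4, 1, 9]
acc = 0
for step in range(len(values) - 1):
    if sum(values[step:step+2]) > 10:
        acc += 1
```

Count windows with sum > 10
`acc` takes the values: 0 → 1 → 2 → 3

Answer: 3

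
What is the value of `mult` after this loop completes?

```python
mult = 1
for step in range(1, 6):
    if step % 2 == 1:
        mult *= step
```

Product of odd numbers 1 to 5
`mult` takes the values: 1 → 3 → 15

Answer: 15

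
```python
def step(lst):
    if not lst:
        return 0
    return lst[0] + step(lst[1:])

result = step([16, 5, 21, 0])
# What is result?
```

16 + 5 + 21 + 0 + 0 = 42

Answer: 42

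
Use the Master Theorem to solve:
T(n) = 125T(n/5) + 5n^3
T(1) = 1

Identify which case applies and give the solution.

a=125, b=5, f(n)=5n^3. log_5(125) = 3. Since c=3 = 3, Case 2 applies: T(n) = Θ(n^log_b(a) · log n) = O(n^3 log n).

Answer: O(n^3 log n) - Case 2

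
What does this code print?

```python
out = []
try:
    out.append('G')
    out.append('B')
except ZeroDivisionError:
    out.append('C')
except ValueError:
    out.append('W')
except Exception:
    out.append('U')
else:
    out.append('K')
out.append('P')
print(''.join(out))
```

Execution trace: 'G' (try body) → 'B' (try body, no exception) → 'K' (else) → 'P' (after the try/except). Output: GBKP

Answer: GBKP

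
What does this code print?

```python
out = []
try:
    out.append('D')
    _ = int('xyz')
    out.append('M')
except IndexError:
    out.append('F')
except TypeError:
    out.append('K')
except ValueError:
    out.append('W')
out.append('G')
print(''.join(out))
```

Execution trace: 'D' (try body) → 'W' (except ValueError) → 'G' (after the try/except). Output: DWG

Answer: DWG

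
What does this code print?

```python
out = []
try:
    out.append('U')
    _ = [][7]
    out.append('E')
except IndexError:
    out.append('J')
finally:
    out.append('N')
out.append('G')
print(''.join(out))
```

Execution trace: 'U' (try body) → 'J' (except IndexError) → 'N' (finally) → 'G' (after the try/except). Output: UJNG

Answer: UJNG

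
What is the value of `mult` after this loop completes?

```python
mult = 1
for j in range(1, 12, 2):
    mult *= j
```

Product of 1, 3, 5, ... up to 11
`mult` takes the values: 1 → 3 → 15 → 105 → 945 → 10395

Answer: 10395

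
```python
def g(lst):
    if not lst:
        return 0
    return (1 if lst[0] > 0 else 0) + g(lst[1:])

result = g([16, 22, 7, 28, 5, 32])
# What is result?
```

Count of positive elements in [16, 22, 7, 28, 5, 32] = 6

Answer: 6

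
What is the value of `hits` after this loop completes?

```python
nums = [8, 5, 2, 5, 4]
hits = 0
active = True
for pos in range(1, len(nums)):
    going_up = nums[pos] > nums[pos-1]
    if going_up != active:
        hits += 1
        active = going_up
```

Count direction changes in [8, 5, 2, 5, 4]
`hits` takes the values: 0 → 1 → 2 → 3

Answer: 3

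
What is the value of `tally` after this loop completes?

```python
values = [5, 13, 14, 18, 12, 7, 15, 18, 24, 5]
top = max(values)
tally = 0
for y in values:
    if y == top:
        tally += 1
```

Count of max value 24 in [5, 13, 14, 18, 12, 7, 15, 18, 24, 5]
`tally` takes the values: 0 → 1

Answer: 1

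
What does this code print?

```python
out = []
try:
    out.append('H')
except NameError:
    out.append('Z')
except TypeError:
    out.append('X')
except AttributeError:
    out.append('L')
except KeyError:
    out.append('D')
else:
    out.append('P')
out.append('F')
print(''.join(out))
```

Execution trace: 'H' (try body, no exception) → 'P' (else) → 'F' (after the try/except). Output: HPF

Answer: HPF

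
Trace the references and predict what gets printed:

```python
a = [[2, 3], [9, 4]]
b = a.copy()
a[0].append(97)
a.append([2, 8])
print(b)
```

Key concept: shallow copy with nested lists.
Step by step:
`a = [[2, 3], [9, 4]]` → a = [[2, 3], [9, 4]]
`b = a.copy()` → b = [[2, 3], [9, 4]]
`a[0].append(97)` → a = [[2, 3, 97], [9, 4]]; b = [[2, 3, 97], [9, 4]]
`a.append([2, 8])` → a = [[2, 3, 97], [9, 4], [2, 8]]
`print(b)` → prints [[2, 3, 97], [9, 4]]

Answer: [[2, 3, 97], [9, 4]]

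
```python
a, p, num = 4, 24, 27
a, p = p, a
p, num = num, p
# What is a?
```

Trace:
`a, p, num = 4, 24, 27` → a = 4; p = 24; num = 27
`a, p = p, a` → a = 24; p = 4
`p, num = num, p` → p = 27; num = 4
So a = 24

Answer: 24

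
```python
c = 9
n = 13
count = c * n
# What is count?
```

Trace:
`c = 9` → c = 9
`n = 13` → n = 13
`count = c * n` → count = 117
So count = 117

Answer: 117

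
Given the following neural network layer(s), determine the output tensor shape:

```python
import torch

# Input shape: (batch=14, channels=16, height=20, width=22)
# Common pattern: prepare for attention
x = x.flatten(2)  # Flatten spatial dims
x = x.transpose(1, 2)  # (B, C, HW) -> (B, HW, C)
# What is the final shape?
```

Input: (14, 16, 20, 22) -> after flatten(2): (14, 16, 440) -> Output: (14, 440, 16)

Answer: (14, 440, 16)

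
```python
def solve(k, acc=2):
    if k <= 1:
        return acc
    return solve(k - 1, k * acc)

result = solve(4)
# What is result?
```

Accumulator trace (n, acc): (4, 2) -> (3, 8) -> (2, 24) -> (1, 48) -> return 48

Answer: 48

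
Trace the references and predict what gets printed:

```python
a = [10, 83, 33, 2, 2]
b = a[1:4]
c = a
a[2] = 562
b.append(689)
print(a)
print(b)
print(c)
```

Key concept: slice vs alias.
Step by step:
`a = [10, 83, 33, 2, 2]` → a = [10, 83, 33, 2, 2]
`b = a[1:4]` → b = [83, 33, 2]
`c = a` → c = [10, 83, 33, 2, 2] (same object as a)
`a[2] = 562` → a = [10, 83, 562, 2, 2] (same object as c); c = [10, 83, 562, 2, 2] (same object as a)
`b.append(689)` → b = [83, 33, 2, 689]
`print(a)` → prints [10, 83, 562, 2, 2]
`print(b)` → prints [83, 33, 2, 689]
`print(c)` → prints [10, 83, 562, 2, 2]

Answer:
[10, 83, 562, 2, 2]
[83, 33, 2, 689]
[10, 83, 562, 2, 2]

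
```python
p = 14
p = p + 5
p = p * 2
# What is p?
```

Trace:
`p = 14` → p = 14
`p = p + 5` → p = 19
`p = p * 2` → p = 38
So p = 38

Answer: 38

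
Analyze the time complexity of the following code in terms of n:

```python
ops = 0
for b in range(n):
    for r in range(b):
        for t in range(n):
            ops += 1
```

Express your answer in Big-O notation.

Each loop level contributes: n × n × n. Multiplying the contributions gives O(n^3).

Answer: O(n^3)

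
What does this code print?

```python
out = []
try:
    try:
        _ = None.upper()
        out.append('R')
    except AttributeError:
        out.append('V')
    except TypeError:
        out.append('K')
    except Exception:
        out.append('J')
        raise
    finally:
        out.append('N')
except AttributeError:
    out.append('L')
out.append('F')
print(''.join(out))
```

Execution trace: 'V' (inner except AttributeError) → 'N' (inner finally) → 'F' (after the try/except). Output: VNF

Answer: VNF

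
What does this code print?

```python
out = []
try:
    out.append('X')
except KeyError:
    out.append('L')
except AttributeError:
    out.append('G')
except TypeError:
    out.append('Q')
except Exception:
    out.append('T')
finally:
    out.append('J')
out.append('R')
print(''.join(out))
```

Execution trace: 'X' (try body, no exception) → 'J' (finally) → 'R' (after the try/except). Output: XJR

Answer: XJR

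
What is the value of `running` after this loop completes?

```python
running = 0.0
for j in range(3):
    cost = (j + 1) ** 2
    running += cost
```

Sum of squared losses 1² + 2² + ... + 3²
`running` takes the values: 0.0 → 1.0 → 5.0 → 14.0

Answer: 14.0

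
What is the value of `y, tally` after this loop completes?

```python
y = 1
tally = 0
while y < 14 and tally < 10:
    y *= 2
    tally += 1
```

Double until >= 14 or 10 iterations
`y, tally` takes the values: (1, 0) → (2, 0) → (2, 1) → (4, 1) → (4, 2) → (8, 2) → (8, 3) → (16, 3) → (16, 4)

Answer: 16, 4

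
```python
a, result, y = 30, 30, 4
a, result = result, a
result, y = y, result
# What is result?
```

Trace:
`a, result, y = 30, 30, 4` → a = 30; result = 30; y = 4
`a, result = result, a` → a = 30; result = 30
`result, y = y, result` → result = 4; y = 30
So result = 4

Answer: 4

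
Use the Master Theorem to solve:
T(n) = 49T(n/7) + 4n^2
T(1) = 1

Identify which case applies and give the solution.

a=49, b=7, f(n)=4n^2. log_7(49) = 2. Since c=2 = 2, Case 2 applies: T(n) = Θ(n^log_b(a) · log n) = O(n^2 log n).

Answer: O(n^2 log n) - Case 2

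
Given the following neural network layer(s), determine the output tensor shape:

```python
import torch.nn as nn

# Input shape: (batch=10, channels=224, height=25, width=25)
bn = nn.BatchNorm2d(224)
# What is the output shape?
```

Input: (10, 224, 25, 25) -> Output: (10, 224, 25, 25)

Answer: (10, 224, 25, 25)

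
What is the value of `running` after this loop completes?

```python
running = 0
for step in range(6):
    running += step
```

Sum of 0 to 5 = 15
`running` takes the values: 0 → 1 → 3 → 6 → 10 → 15

Answer: 15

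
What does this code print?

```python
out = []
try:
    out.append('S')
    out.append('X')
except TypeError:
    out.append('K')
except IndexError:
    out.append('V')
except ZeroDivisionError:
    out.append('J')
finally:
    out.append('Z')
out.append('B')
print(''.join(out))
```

Execution trace: 'S' (try body) → 'X' (try body, no exception) → 'Z' (finally) → 'B' (after the try/except). Output: SXZB

Answer: SXZB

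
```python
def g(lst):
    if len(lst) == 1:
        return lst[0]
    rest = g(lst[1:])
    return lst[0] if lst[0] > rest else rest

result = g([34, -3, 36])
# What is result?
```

Recursive max over [34, -3, 36] = 36

Answer: 36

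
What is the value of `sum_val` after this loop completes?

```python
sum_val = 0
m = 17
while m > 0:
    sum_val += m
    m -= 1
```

Sum 17 down to 1
`sum_val` takes the values: 0 → 17 → 33 → 48 → 62 → 75 → 87 → 98 → 108 → 117 → 125 → 132 → 138 → 143 → 147 → 150 → 152 → 153

Answer: 153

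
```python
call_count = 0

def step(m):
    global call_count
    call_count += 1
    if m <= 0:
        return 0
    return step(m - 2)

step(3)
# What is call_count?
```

Linear recursion stepping by 2: 3 calls from m=3 down to ≤0.

Answer: 3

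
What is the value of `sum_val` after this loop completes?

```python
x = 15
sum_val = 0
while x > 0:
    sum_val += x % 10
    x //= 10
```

Sum digits of 15
`sum_val` takes the values: 0 → 5 → 6

Answer: 6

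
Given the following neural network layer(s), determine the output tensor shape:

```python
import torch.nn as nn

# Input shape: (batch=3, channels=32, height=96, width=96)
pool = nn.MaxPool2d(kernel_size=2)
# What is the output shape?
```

Input: (3, 32, 96, 96) -> Output: (3, 32, 48, 48)

Answer: (3, 32, 48, 48)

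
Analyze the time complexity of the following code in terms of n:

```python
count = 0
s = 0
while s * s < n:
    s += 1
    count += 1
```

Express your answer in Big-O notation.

Each loop level contributes: √n. Multiplying the contributions gives O(√n).

Answer: O(√n)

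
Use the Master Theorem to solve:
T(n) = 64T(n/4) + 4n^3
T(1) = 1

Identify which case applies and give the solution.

a=64, b=4, f(n)=4n^3. log_4(64) = 3. Since c=3 = 3, Case 2 applies: T(n) = Θ(n^log_b(a) · log n) = O(n^3 log n).

Answer: O(n^3 log n) - Case 2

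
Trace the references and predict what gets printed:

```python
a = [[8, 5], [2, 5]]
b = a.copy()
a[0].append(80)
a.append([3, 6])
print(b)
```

Key concept: shallow copy with nested lists.
Step by step:
`a = [[8, 5], [2, 5]]` → a = [[8, 5], [2, 5]]
`b = a.copy()` → b = [[8, 5], [2, 5]]
`a[0].append(80)` → a = [[8, 5, 80], [2, 5]]; b = [[8, 5, 80], [2, 5]]
`a.append([3, 6])` → a = [[8, 5, 80], [2, 5], [3, 6]]
`print(b)` → prints [[8, 5, 80], [2, 5]]

Answer: [[8, 5, 80], [2, 5]]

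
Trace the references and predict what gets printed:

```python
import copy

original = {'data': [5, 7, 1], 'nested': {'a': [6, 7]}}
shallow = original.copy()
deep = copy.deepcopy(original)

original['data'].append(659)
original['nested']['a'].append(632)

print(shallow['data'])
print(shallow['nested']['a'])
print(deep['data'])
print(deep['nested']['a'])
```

Key concept: comparing shallow vs deep copy.
Step by step:
`original = {'data': [5, 7, 1], 'nested': {'a': [6, 7]}}` → original = {'data': [5, 7, 1], 'nested': {'a': [6, 7]}}
`shallow = original.copy()` → shallow = {'data': [5, 7, 1], 'nested': {'a': [6, 7]}}
`deep = copy.deepcopy(original)` → deep = {'data': [5, 7, 1], 'nested': {'a': [6, 7]}}
`original['data'].append(659)` → original = {'data': [5, 7, 1, 659], 'nested': {'a': [6, 7]}}; shallow = {'data': [5, 7, 1, 659], 'nested': {'a': [6, 7]}}
`original['nested']['a'].append(632)` → original = {'data': [5, 7, 1, 659], 'nested': {'a': [6, 7, 632]}}; shallow = {'data': [5, 7, 1, 659], 'nested': {'a': [6, 7, 632]}}
`print(shallow['data'])` → prints [5, 7, 1, 659]
`print(shallow['nested']['a'])` → prints [6, 7, 632]
`print(deep['data'])` → prints [5, 7, 1]
`print(deep['nested']['a'])` → prints [6, 7]

Answer:
[5, 7, 1, 659]
[6, 7, 632]
[5, 7, 1]
[6, 7]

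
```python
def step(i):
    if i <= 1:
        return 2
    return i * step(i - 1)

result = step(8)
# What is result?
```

step(8) = 8 * 7 * 6 * 5 * 4 * 3 * 2 * 2 = 80640

Answer: 80640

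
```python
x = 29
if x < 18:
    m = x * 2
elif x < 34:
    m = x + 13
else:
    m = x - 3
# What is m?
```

Trace:
`x = 29` → x = 29
`if x < 18: ...` → x < 18 is False, x < 34 is True → m = 42
So m = 42

Answer: 42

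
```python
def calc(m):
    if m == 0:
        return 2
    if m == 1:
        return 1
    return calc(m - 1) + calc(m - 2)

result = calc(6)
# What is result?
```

Build up from base cases: calc(0)=2, calc(1)=1, calc(2)=3, calc(3)=4, calc(4)=7, calc(5)=11, calc(6)=18

Answer: 18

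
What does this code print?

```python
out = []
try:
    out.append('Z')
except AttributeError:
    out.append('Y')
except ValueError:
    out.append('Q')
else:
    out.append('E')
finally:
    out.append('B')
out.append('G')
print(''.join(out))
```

Execution trace: 'Z' (try body, no exception) → 'E' (else) → 'B' (finally) → 'G' (after the try/except). Output: ZEBG

Answer: ZEBG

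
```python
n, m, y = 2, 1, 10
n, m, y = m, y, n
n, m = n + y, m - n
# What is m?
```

Trace:
`n, m, y = 2, 1, 10` → n = 2; m = 1; y = 10
`n, m, y = m, y, n` → n = 1; m = 10; y = 2
`n, m = n + y, m - n` → n = 3; m = 9
So m = 9

Answer: 9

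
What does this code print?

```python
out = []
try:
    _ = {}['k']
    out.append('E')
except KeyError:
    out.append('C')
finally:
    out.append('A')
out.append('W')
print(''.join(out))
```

Execution trace: 'C' (except KeyError) → 'A' (finally) → 'W' (after the try/except). Output: CAW

Answer: CAW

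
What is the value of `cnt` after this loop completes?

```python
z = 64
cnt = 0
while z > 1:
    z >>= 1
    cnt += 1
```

Count right shifts until 1
`cnt` takes the values: 0 → 1 → 2 → 3 → 4 → 5 → 6

Answer: 6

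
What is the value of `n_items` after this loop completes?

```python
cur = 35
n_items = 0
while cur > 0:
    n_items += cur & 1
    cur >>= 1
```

Count set bits in 35 (binary: 0b100011)
`n_items` takes the values: 0 → 1 → 2 → 3

Answer: 3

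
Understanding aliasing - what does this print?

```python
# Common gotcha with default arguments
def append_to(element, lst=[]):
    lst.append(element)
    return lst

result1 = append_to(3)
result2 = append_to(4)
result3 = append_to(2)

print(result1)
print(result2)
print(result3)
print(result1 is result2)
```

Key concept: mutable default argument gotcha.
Step by step:
`result1 = append_to(3)` → result1 = [3]
`result2 = append_to(4)` → result1 = [3, 4] (same object as result2); result2 = [3, 4] (same object as result1)
`result3 = append_to(2)` → result1 = [3, 4, 2] (same object as result2, result3); result2 = [3, 4, 2] (same object as result1, result3); result3 = [3, 4, 2] (same object as result1, result2)
`print(result1)` → prints [3, 4, 2]
`print(result2)` → prints [3, 4, 2]
`print(result3)` → prints [3, 4, 2]
`print(result1 is result2)` → prints True

Answer:
[3, 4, 2]
[3, 4, 2]
[3, 4, 2]
True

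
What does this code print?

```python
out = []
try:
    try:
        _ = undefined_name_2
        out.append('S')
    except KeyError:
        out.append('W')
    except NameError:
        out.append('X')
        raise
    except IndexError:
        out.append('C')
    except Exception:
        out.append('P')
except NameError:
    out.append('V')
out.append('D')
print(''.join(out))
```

Execution trace: 'X' (inner except NameError) → 'V' (outer except NameError) → 'D' (after the try/except). Output: XVD

Answer: XVD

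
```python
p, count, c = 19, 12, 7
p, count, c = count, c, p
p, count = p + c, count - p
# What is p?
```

Trace:
`p, count, c = 19, 12, 7` → p = 19; count = 12; c = 7
`p, count, c = count, c, p` → p = 12; count = 7; c = 19
`p, count = p + c, count - p` → p = 31; count = -5
So p = 31

Answer: 31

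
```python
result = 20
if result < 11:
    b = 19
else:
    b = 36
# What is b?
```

Trace:
`result = 20` → result = 20
`if result < 11: ...` → result < 11 is False, take else branch → b = 36
So b = 36

Answer: 36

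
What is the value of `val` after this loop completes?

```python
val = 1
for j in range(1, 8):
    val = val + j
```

Start at 1, add 1 through 7
`val` takes the values: 1 → 2 → 4 → 7 → 11 → 16 → 22 → 29

Answer: 29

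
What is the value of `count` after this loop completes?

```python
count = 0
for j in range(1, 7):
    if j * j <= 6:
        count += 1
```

Count numbers where j² ≤ 6
`count` takes the values: 0 → 1 → 2

Answer: 2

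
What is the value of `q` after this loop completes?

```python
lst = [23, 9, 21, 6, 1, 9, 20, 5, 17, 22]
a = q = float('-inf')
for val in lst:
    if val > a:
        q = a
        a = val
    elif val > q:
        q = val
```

Second largest (with repeats) in [23, 9, 21, 6, 1, 9, 20, 5, 17, 22]
`q` takes the values: -inf → 9 → 21 → 22

Answer: 22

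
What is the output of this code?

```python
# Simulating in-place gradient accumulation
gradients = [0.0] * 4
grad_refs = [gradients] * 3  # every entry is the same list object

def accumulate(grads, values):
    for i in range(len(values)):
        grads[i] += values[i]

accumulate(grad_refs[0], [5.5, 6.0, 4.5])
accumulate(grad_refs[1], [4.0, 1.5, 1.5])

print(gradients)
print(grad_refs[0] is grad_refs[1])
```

Key concept: gradient accumulation aliasing.
Step by step:
`gradients = [0.0] * 4` → gradients = [0.0, 0.0, 0.0, 0.0]
`grad_refs = [gradients] * 3` → grad_refs = [[0.0, 0.0, 0.0, 0.0], [0.0, 0.0, 0.0, 0.0], [0.0, 0.0, 0.0, 0.0]]
`accumulate(grad_refs[0], [5.5, 6.0, 4.5])` → gradients = [5.5, 6.0, 4.5, 0.0]; grad_refs = [[5.5, 6.0, 4.5, 0.0], [5.5, 6.0, 4.5, 0.0], [5.5, 6.0, 4.5, 0.0]]
`accumulate(grad_refs[1], [4.0, 1.5, 1.5])` → gradients = [9.5, 7.5, 6.0, 0.0]; grad_refs = [[9.5, 7.5, 6.0, 0.0], [9.5, 7.5, 6.0, 0.0], [9.5, 7.5, 6.0, 0.0]]
`print(gradients)` → prints [9.5, 7.5, 6.0, 0.0]
`print(grad_refs[0] is grad_refs[1])` → prints True

Answer:
[9.5, 7.5, 6.0, 0.0]
True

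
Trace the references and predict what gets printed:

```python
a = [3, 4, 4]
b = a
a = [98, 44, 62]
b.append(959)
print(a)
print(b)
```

Key concept: rebinding vs mutation: a is rebound to a new list, b still points at the original.
Step by step:
`a = [3, 4, 4]` → a = [3, 4, 4]
`b = a` → b = [3, 4, 4] (same object as a)
`a = [98, 44, 62]` → a = [98, 44, 62]
`b.append(959)` → b = [3, 4, 4, 959]
`print(a)` → prints [98, 44, 62]
`print(b)` → prints [3, 4, 4, 959]

Answer:
[98, 44, 62]
[3, 4, 4, 959]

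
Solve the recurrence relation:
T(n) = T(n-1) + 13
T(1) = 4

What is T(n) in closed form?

Unrolling: T(n) = T(1) + 13·(n-1) = 4 + 13(n-1) = 13n - 9.

Answer: T(n) = 13n - 9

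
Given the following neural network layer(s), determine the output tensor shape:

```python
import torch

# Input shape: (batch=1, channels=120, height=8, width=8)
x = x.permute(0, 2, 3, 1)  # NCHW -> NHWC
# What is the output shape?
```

Input: (1, 120, 8, 8) -> Output: (1, 8, 8, 120)

Answer: (1, 8, 8, 120)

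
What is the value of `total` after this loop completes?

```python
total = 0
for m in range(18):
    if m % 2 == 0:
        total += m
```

Sum of even numbers 0 to 17
`total` takes the values: 0 → 2 → 6 → 12 → 20 → 30 → 42 → 56 → 72

Answer: 72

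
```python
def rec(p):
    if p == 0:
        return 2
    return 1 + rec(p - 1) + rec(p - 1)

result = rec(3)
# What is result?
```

rec(p) = 1 + 2·rec(p-1), rec(0)=2. Closed form: (2+1)·2^3 - 1 = 23.

Answer: 23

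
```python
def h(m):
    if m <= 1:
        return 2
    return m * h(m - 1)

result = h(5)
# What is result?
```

h(5) = 5 * 4 * 3 * 2 * 2 = 240

Answer: 240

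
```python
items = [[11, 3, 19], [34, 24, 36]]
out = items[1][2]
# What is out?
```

Trace:
`items = [[11, 3, 19], [34, 24, 36]]` → items = [[11, 3, 19], [34, 24, 36]]
`out = items[1][2]` → out = 36
So out = 36

Answer: 36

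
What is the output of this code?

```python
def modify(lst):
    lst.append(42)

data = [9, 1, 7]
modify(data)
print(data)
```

Key concept: function modifies passed list.
Step by step:
`data = [9, 1, 7]` → data = [9, 1, 7]
`modify(data)` → data = [9, 1, 7, 42]
`print(data)` → prints [9, 1, 7, 42]

Answer: [9, 1, 7, 42]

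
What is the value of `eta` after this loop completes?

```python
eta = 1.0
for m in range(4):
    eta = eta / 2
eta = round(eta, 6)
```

Halving LR 4 times: 1 / 2^4
`eta` takes the values: 1.0 → 0.5 → 0.25 → 0.125 → 0.0625

Answer: 0.0625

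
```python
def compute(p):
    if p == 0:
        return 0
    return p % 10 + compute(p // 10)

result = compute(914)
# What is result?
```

Sum of digits of 914: 4 + 1 + 9 = 14

Answer: 14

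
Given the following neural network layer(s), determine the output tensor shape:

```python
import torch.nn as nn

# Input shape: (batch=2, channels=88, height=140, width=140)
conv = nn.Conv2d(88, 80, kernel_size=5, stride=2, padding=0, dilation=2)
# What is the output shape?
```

Input: (2, 88, 140, 140) -> Output: (2, 80, 66, 66)

Answer: (2, 80, 66, 66)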